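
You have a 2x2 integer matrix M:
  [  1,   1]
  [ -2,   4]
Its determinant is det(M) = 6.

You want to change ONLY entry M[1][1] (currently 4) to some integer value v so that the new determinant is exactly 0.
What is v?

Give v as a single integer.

det is linear in entry M[1][1]: det = old_det + (v - 4) * C_11
Cofactor C_11 = 1
Want det = 0: 6 + (v - 4) * 1 = 0
  (v - 4) = -6 / 1 = -6
  v = 4 + (-6) = -2

Answer: -2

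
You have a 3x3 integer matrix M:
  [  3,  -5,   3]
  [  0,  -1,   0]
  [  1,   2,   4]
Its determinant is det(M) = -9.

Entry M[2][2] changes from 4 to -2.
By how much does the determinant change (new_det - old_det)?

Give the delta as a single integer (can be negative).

Answer: 18

Derivation:
Cofactor C_22 = -3
Entry delta = -2 - 4 = -6
Det delta = entry_delta * cofactor = -6 * -3 = 18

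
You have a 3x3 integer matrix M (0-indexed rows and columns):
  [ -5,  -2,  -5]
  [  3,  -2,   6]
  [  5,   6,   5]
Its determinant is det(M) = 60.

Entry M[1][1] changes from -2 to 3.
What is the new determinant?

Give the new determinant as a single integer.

det is linear in row 1: changing M[1][1] by delta changes det by delta * cofactor(1,1).
Cofactor C_11 = (-1)^(1+1) * minor(1,1) = 0
Entry delta = 3 - -2 = 5
Det delta = 5 * 0 = 0
New det = 60 + 0 = 60

Answer: 60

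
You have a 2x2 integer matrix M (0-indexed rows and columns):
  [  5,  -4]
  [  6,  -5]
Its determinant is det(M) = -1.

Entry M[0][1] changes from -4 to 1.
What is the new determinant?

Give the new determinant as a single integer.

Answer: -31

Derivation:
det is linear in row 0: changing M[0][1] by delta changes det by delta * cofactor(0,1).
Cofactor C_01 = (-1)^(0+1) * minor(0,1) = -6
Entry delta = 1 - -4 = 5
Det delta = 5 * -6 = -30
New det = -1 + -30 = -31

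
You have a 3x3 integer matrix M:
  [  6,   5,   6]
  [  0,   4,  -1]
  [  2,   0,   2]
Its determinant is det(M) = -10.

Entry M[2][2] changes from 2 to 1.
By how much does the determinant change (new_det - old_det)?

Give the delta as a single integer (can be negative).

Answer: -24

Derivation:
Cofactor C_22 = 24
Entry delta = 1 - 2 = -1
Det delta = entry_delta * cofactor = -1 * 24 = -24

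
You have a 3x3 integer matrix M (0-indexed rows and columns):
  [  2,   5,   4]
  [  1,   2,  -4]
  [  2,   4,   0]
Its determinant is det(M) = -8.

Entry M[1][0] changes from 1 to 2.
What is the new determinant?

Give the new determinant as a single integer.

det is linear in row 1: changing M[1][0] by delta changes det by delta * cofactor(1,0).
Cofactor C_10 = (-1)^(1+0) * minor(1,0) = 16
Entry delta = 2 - 1 = 1
Det delta = 1 * 16 = 16
New det = -8 + 16 = 8

Answer: 8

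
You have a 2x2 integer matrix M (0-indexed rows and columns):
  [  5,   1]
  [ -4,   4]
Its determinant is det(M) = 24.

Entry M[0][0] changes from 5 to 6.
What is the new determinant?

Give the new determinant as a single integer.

Answer: 28

Derivation:
det is linear in row 0: changing M[0][0] by delta changes det by delta * cofactor(0,0).
Cofactor C_00 = (-1)^(0+0) * minor(0,0) = 4
Entry delta = 6 - 5 = 1
Det delta = 1 * 4 = 4
New det = 24 + 4 = 28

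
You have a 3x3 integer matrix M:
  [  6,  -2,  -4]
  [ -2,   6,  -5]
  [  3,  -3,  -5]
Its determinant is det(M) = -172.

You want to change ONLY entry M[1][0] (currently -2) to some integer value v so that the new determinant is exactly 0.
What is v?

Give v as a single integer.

Answer: 84

Derivation:
det is linear in entry M[1][0]: det = old_det + (v - -2) * C_10
Cofactor C_10 = 2
Want det = 0: -172 + (v - -2) * 2 = 0
  (v - -2) = 172 / 2 = 86
  v = -2 + (86) = 84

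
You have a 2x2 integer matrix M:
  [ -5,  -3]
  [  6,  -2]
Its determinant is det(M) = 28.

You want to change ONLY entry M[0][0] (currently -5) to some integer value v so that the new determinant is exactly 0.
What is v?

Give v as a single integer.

det is linear in entry M[0][0]: det = old_det + (v - -5) * C_00
Cofactor C_00 = -2
Want det = 0: 28 + (v - -5) * -2 = 0
  (v - -5) = -28 / -2 = 14
  v = -5 + (14) = 9

Answer: 9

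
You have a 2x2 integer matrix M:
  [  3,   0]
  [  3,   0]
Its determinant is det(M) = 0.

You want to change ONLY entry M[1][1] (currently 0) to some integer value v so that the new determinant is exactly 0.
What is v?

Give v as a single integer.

det is linear in entry M[1][1]: det = old_det + (v - 0) * C_11
Cofactor C_11 = 3
Want det = 0: 0 + (v - 0) * 3 = 0
  (v - 0) = 0 / 3 = 0
  v = 0 + (0) = 0

Answer: 0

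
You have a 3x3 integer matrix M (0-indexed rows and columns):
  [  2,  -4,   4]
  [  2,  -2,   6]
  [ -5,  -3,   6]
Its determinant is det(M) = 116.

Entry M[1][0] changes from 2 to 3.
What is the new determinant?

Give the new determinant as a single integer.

det is linear in row 1: changing M[1][0] by delta changes det by delta * cofactor(1,0).
Cofactor C_10 = (-1)^(1+0) * minor(1,0) = 12
Entry delta = 3 - 2 = 1
Det delta = 1 * 12 = 12
New det = 116 + 12 = 128

Answer: 128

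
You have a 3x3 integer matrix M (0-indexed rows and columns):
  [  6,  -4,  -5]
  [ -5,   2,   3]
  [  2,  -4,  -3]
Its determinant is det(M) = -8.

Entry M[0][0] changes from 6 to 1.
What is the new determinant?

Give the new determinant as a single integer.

det is linear in row 0: changing M[0][0] by delta changes det by delta * cofactor(0,0).
Cofactor C_00 = (-1)^(0+0) * minor(0,0) = 6
Entry delta = 1 - 6 = -5
Det delta = -5 * 6 = -30
New det = -8 + -30 = -38

Answer: -38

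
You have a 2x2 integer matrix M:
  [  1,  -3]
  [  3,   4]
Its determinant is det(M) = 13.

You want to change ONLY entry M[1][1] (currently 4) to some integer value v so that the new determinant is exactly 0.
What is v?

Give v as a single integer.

Answer: -9

Derivation:
det is linear in entry M[1][1]: det = old_det + (v - 4) * C_11
Cofactor C_11 = 1
Want det = 0: 13 + (v - 4) * 1 = 0
  (v - 4) = -13 / 1 = -13
  v = 4 + (-13) = -9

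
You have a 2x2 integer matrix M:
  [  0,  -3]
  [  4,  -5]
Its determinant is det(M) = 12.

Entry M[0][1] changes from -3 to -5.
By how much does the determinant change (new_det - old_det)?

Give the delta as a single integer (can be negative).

Cofactor C_01 = -4
Entry delta = -5 - -3 = -2
Det delta = entry_delta * cofactor = -2 * -4 = 8

Answer: 8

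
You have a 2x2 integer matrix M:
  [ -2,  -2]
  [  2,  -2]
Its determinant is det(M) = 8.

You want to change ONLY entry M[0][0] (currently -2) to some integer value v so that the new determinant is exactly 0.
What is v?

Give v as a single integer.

Answer: 2

Derivation:
det is linear in entry M[0][0]: det = old_det + (v - -2) * C_00
Cofactor C_00 = -2
Want det = 0: 8 + (v - -2) * -2 = 0
  (v - -2) = -8 / -2 = 4
  v = -2 + (4) = 2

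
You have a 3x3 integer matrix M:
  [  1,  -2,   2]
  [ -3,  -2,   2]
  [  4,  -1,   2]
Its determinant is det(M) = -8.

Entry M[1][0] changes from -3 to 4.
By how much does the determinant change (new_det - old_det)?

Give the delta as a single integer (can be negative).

Answer: 14

Derivation:
Cofactor C_10 = 2
Entry delta = 4 - -3 = 7
Det delta = entry_delta * cofactor = 7 * 2 = 14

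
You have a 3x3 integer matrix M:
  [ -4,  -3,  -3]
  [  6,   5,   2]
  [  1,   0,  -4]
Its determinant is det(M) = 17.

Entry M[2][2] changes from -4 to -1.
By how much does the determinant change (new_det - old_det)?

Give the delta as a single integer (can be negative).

Cofactor C_22 = -2
Entry delta = -1 - -4 = 3
Det delta = entry_delta * cofactor = 3 * -2 = -6

Answer: -6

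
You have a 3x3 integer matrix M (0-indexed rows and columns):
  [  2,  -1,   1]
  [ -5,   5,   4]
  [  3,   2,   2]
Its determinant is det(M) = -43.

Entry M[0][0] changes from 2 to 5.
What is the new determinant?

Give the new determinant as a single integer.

det is linear in row 0: changing M[0][0] by delta changes det by delta * cofactor(0,0).
Cofactor C_00 = (-1)^(0+0) * minor(0,0) = 2
Entry delta = 5 - 2 = 3
Det delta = 3 * 2 = 6
New det = -43 + 6 = -37

Answer: -37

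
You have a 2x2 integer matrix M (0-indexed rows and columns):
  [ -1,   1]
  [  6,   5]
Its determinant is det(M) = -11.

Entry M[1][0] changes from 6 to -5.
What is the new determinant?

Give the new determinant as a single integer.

Answer: 0

Derivation:
det is linear in row 1: changing M[1][0] by delta changes det by delta * cofactor(1,0).
Cofactor C_10 = (-1)^(1+0) * minor(1,0) = -1
Entry delta = -5 - 6 = -11
Det delta = -11 * -1 = 11
New det = -11 + 11 = 0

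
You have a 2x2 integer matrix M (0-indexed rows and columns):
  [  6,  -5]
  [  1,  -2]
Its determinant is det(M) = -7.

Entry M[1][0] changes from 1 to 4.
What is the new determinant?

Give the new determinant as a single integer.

det is linear in row 1: changing M[1][0] by delta changes det by delta * cofactor(1,0).
Cofactor C_10 = (-1)^(1+0) * minor(1,0) = 5
Entry delta = 4 - 1 = 3
Det delta = 3 * 5 = 15
New det = -7 + 15 = 8

Answer: 8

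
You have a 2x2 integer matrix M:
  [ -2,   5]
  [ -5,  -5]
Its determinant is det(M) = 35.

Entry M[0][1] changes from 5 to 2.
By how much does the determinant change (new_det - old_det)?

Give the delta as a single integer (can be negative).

Answer: -15

Derivation:
Cofactor C_01 = 5
Entry delta = 2 - 5 = -3
Det delta = entry_delta * cofactor = -3 * 5 = -15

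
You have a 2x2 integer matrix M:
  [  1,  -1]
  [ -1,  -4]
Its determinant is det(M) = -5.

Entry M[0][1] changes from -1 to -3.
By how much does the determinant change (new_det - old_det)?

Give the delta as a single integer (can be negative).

Answer: -2

Derivation:
Cofactor C_01 = 1
Entry delta = -3 - -1 = -2
Det delta = entry_delta * cofactor = -2 * 1 = -2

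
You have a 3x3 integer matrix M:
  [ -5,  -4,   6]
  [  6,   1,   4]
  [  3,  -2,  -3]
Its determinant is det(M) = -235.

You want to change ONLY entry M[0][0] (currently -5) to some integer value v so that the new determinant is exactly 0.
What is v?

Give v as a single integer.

det is linear in entry M[0][0]: det = old_det + (v - -5) * C_00
Cofactor C_00 = 5
Want det = 0: -235 + (v - -5) * 5 = 0
  (v - -5) = 235 / 5 = 47
  v = -5 + (47) = 42

Answer: 42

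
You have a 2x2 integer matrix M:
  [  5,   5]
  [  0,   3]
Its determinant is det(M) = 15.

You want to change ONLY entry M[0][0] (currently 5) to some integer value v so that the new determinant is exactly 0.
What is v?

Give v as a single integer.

Answer: 0

Derivation:
det is linear in entry M[0][0]: det = old_det + (v - 5) * C_00
Cofactor C_00 = 3
Want det = 0: 15 + (v - 5) * 3 = 0
  (v - 5) = -15 / 3 = -5
  v = 5 + (-5) = 0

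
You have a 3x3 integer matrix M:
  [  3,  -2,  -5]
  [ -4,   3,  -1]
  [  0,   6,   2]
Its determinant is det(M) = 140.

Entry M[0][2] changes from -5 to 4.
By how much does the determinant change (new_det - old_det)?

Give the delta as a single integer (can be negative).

Answer: -216

Derivation:
Cofactor C_02 = -24
Entry delta = 4 - -5 = 9
Det delta = entry_delta * cofactor = 9 * -24 = -216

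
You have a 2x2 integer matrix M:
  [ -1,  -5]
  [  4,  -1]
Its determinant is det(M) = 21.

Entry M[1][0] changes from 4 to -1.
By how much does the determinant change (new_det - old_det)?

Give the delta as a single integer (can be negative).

Answer: -25

Derivation:
Cofactor C_10 = 5
Entry delta = -1 - 4 = -5
Det delta = entry_delta * cofactor = -5 * 5 = -25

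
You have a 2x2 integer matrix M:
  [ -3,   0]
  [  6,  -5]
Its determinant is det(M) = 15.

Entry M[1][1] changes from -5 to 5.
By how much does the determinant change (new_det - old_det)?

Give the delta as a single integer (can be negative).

Cofactor C_11 = -3
Entry delta = 5 - -5 = 10
Det delta = entry_delta * cofactor = 10 * -3 = -30

Answer: -30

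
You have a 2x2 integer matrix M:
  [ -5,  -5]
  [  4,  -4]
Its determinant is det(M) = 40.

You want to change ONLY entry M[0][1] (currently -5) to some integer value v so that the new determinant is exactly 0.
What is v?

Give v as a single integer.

Answer: 5

Derivation:
det is linear in entry M[0][1]: det = old_det + (v - -5) * C_01
Cofactor C_01 = -4
Want det = 0: 40 + (v - -5) * -4 = 0
  (v - -5) = -40 / -4 = 10
  v = -5 + (10) = 5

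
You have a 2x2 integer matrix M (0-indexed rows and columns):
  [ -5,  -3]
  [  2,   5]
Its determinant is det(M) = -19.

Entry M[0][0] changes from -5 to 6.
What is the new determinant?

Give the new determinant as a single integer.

det is linear in row 0: changing M[0][0] by delta changes det by delta * cofactor(0,0).
Cofactor C_00 = (-1)^(0+0) * minor(0,0) = 5
Entry delta = 6 - -5 = 11
Det delta = 11 * 5 = 55
New det = -19 + 55 = 36

Answer: 36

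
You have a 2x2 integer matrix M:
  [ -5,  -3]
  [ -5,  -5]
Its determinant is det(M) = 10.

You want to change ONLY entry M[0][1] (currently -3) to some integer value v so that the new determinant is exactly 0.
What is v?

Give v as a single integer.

det is linear in entry M[0][1]: det = old_det + (v - -3) * C_01
Cofactor C_01 = 5
Want det = 0: 10 + (v - -3) * 5 = 0
  (v - -3) = -10 / 5 = -2
  v = -3 + (-2) = -5

Answer: -5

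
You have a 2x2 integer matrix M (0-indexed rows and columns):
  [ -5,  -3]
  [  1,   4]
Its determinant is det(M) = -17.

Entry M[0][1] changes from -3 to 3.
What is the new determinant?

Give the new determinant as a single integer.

Answer: -23

Derivation:
det is linear in row 0: changing M[0][1] by delta changes det by delta * cofactor(0,1).
Cofactor C_01 = (-1)^(0+1) * minor(0,1) = -1
Entry delta = 3 - -3 = 6
Det delta = 6 * -1 = -6
New det = -17 + -6 = -23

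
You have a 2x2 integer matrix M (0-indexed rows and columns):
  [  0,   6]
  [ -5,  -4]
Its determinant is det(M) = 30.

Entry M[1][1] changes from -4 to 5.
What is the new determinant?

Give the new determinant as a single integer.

det is linear in row 1: changing M[1][1] by delta changes det by delta * cofactor(1,1).
Cofactor C_11 = (-1)^(1+1) * minor(1,1) = 0
Entry delta = 5 - -4 = 9
Det delta = 9 * 0 = 0
New det = 30 + 0 = 30

Answer: 30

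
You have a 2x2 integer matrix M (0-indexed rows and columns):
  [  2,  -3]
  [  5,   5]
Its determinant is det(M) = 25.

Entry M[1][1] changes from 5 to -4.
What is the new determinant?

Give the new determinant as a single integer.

det is linear in row 1: changing M[1][1] by delta changes det by delta * cofactor(1,1).
Cofactor C_11 = (-1)^(1+1) * minor(1,1) = 2
Entry delta = -4 - 5 = -9
Det delta = -9 * 2 = -18
New det = 25 + -18 = 7

Answer: 7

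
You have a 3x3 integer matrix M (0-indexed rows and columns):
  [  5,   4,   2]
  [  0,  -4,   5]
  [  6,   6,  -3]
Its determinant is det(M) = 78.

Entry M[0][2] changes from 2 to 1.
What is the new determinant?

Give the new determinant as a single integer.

det is linear in row 0: changing M[0][2] by delta changes det by delta * cofactor(0,2).
Cofactor C_02 = (-1)^(0+2) * minor(0,2) = 24
Entry delta = 1 - 2 = -1
Det delta = -1 * 24 = -24
New det = 78 + -24 = 54

Answer: 54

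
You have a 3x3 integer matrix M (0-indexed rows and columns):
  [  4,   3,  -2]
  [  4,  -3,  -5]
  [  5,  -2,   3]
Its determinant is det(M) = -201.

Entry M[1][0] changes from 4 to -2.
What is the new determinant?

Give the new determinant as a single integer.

Answer: -171

Derivation:
det is linear in row 1: changing M[1][0] by delta changes det by delta * cofactor(1,0).
Cofactor C_10 = (-1)^(1+0) * minor(1,0) = -5
Entry delta = -2 - 4 = -6
Det delta = -6 * -5 = 30
New det = -201 + 30 = -171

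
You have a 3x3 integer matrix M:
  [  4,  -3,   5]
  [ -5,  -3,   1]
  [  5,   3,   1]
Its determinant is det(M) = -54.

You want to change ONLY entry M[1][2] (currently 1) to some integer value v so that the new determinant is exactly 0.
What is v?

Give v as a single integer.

Answer: -1

Derivation:
det is linear in entry M[1][2]: det = old_det + (v - 1) * C_12
Cofactor C_12 = -27
Want det = 0: -54 + (v - 1) * -27 = 0
  (v - 1) = 54 / -27 = -2
  v = 1 + (-2) = -1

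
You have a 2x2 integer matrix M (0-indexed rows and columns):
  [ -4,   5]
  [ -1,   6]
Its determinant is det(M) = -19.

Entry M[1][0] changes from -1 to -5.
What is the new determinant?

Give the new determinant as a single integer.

det is linear in row 1: changing M[1][0] by delta changes det by delta * cofactor(1,0).
Cofactor C_10 = (-1)^(1+0) * minor(1,0) = -5
Entry delta = -5 - -1 = -4
Det delta = -4 * -5 = 20
New det = -19 + 20 = 1

Answer: 1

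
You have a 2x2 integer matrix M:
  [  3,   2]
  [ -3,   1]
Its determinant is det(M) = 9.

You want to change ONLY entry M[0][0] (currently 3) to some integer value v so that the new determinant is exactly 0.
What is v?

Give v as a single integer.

det is linear in entry M[0][0]: det = old_det + (v - 3) * C_00
Cofactor C_00 = 1
Want det = 0: 9 + (v - 3) * 1 = 0
  (v - 3) = -9 / 1 = -9
  v = 3 + (-9) = -6

Answer: -6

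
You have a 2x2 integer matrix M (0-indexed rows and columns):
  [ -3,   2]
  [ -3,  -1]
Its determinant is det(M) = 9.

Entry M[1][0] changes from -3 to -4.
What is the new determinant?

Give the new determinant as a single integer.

det is linear in row 1: changing M[1][0] by delta changes det by delta * cofactor(1,0).
Cofactor C_10 = (-1)^(1+0) * minor(1,0) = -2
Entry delta = -4 - -3 = -1
Det delta = -1 * -2 = 2
New det = 9 + 2 = 11

Answer: 11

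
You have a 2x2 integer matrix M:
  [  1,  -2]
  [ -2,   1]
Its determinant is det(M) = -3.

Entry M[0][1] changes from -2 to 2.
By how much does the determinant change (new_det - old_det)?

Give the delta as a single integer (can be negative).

Cofactor C_01 = 2
Entry delta = 2 - -2 = 4
Det delta = entry_delta * cofactor = 4 * 2 = 8

Answer: 8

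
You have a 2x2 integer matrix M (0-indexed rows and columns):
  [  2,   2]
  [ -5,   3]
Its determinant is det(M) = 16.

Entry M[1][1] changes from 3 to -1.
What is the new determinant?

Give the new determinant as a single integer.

det is linear in row 1: changing M[1][1] by delta changes det by delta * cofactor(1,1).
Cofactor C_11 = (-1)^(1+1) * minor(1,1) = 2
Entry delta = -1 - 3 = -4
Det delta = -4 * 2 = -8
New det = 16 + -8 = 8

Answer: 8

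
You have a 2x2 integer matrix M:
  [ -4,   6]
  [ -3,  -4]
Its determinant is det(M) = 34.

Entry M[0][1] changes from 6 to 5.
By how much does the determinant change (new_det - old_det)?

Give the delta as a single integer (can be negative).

Answer: -3

Derivation:
Cofactor C_01 = 3
Entry delta = 5 - 6 = -1
Det delta = entry_delta * cofactor = -1 * 3 = -3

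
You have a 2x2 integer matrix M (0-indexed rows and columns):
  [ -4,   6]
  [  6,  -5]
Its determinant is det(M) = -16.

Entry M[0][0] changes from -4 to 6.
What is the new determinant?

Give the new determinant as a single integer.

Answer: -66

Derivation:
det is linear in row 0: changing M[0][0] by delta changes det by delta * cofactor(0,0).
Cofactor C_00 = (-1)^(0+0) * minor(0,0) = -5
Entry delta = 6 - -4 = 10
Det delta = 10 * -5 = -50
New det = -16 + -50 = -66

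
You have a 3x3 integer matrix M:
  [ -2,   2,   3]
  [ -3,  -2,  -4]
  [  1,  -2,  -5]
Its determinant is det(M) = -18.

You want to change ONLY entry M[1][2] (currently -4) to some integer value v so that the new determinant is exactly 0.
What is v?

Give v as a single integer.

det is linear in entry M[1][2]: det = old_det + (v - -4) * C_12
Cofactor C_12 = -2
Want det = 0: -18 + (v - -4) * -2 = 0
  (v - -4) = 18 / -2 = -9
  v = -4 + (-9) = -13

Answer: -13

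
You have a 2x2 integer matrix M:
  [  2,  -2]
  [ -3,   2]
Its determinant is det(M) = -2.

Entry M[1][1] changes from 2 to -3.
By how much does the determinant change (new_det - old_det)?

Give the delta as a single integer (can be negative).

Answer: -10

Derivation:
Cofactor C_11 = 2
Entry delta = -3 - 2 = -5
Det delta = entry_delta * cofactor = -5 * 2 = -10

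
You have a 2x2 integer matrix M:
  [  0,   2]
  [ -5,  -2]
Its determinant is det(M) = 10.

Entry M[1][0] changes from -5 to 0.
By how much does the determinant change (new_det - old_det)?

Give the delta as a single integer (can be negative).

Answer: -10

Derivation:
Cofactor C_10 = -2
Entry delta = 0 - -5 = 5
Det delta = entry_delta * cofactor = 5 * -2 = -10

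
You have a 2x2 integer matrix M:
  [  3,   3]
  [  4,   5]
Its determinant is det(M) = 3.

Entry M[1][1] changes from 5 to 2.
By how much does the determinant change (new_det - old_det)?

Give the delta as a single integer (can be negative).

Cofactor C_11 = 3
Entry delta = 2 - 5 = -3
Det delta = entry_delta * cofactor = -3 * 3 = -9

Answer: -9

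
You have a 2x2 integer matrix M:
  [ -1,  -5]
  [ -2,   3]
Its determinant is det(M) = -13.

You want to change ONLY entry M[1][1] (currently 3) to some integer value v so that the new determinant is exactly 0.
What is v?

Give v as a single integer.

det is linear in entry M[1][1]: det = old_det + (v - 3) * C_11
Cofactor C_11 = -1
Want det = 0: -13 + (v - 3) * -1 = 0
  (v - 3) = 13 / -1 = -13
  v = 3 + (-13) = -10

Answer: -10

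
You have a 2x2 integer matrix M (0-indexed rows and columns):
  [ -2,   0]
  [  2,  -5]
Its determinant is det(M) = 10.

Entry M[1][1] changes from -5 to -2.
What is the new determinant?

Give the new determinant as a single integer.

det is linear in row 1: changing M[1][1] by delta changes det by delta * cofactor(1,1).
Cofactor C_11 = (-1)^(1+1) * minor(1,1) = -2
Entry delta = -2 - -5 = 3
Det delta = 3 * -2 = -6
New det = 10 + -6 = 4

Answer: 4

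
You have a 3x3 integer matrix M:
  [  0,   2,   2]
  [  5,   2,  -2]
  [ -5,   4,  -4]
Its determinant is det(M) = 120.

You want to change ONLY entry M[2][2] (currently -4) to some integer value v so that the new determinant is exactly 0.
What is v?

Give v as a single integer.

det is linear in entry M[2][2]: det = old_det + (v - -4) * C_22
Cofactor C_22 = -10
Want det = 0: 120 + (v - -4) * -10 = 0
  (v - -4) = -120 / -10 = 12
  v = -4 + (12) = 8

Answer: 8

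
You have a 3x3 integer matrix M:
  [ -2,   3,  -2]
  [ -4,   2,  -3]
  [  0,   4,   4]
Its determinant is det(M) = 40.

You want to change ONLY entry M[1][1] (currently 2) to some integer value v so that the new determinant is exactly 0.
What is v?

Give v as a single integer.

det is linear in entry M[1][1]: det = old_det + (v - 2) * C_11
Cofactor C_11 = -8
Want det = 0: 40 + (v - 2) * -8 = 0
  (v - 2) = -40 / -8 = 5
  v = 2 + (5) = 7

Answer: 7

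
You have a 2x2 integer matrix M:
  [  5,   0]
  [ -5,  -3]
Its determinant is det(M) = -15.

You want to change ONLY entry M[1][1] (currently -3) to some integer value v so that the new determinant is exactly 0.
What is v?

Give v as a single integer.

Answer: 0

Derivation:
det is linear in entry M[1][1]: det = old_det + (v - -3) * C_11
Cofactor C_11 = 5
Want det = 0: -15 + (v - -3) * 5 = 0
  (v - -3) = 15 / 5 = 3
  v = -3 + (3) = 0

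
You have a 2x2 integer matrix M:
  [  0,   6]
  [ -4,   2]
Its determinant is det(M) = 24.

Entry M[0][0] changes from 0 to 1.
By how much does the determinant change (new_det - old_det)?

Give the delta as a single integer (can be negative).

Cofactor C_00 = 2
Entry delta = 1 - 0 = 1
Det delta = entry_delta * cofactor = 1 * 2 = 2

Answer: 2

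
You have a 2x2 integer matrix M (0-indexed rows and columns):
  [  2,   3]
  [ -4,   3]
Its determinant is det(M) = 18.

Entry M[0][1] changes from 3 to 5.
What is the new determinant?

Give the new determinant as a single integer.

det is linear in row 0: changing M[0][1] by delta changes det by delta * cofactor(0,1).
Cofactor C_01 = (-1)^(0+1) * minor(0,1) = 4
Entry delta = 5 - 3 = 2
Det delta = 2 * 4 = 8
New det = 18 + 8 = 26

Answer: 26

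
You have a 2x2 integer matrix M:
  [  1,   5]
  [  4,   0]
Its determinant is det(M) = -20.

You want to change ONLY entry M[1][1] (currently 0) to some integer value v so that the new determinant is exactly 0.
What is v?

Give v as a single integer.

det is linear in entry M[1][1]: det = old_det + (v - 0) * C_11
Cofactor C_11 = 1
Want det = 0: -20 + (v - 0) * 1 = 0
  (v - 0) = 20 / 1 = 20
  v = 0 + (20) = 20

Answer: 20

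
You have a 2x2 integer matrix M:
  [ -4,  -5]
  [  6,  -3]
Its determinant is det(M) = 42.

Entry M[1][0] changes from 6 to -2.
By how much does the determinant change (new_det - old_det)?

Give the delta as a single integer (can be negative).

Answer: -40

Derivation:
Cofactor C_10 = 5
Entry delta = -2 - 6 = -8
Det delta = entry_delta * cofactor = -8 * 5 = -40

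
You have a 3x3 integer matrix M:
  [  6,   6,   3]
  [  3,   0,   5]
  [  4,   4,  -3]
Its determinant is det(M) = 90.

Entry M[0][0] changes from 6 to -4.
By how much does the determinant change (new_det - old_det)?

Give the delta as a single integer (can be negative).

Cofactor C_00 = -20
Entry delta = -4 - 6 = -10
Det delta = entry_delta * cofactor = -10 * -20 = 200

Answer: 200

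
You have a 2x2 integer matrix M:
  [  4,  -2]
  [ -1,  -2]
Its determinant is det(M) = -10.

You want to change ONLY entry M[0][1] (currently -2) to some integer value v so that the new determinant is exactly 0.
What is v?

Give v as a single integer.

det is linear in entry M[0][1]: det = old_det + (v - -2) * C_01
Cofactor C_01 = 1
Want det = 0: -10 + (v - -2) * 1 = 0
  (v - -2) = 10 / 1 = 10
  v = -2 + (10) = 8

Answer: 8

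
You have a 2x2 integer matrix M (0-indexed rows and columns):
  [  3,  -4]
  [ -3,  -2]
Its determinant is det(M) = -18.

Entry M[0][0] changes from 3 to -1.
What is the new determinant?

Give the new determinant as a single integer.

det is linear in row 0: changing M[0][0] by delta changes det by delta * cofactor(0,0).
Cofactor C_00 = (-1)^(0+0) * minor(0,0) = -2
Entry delta = -1 - 3 = -4
Det delta = -4 * -2 = 8
New det = -18 + 8 = -10

Answer: -10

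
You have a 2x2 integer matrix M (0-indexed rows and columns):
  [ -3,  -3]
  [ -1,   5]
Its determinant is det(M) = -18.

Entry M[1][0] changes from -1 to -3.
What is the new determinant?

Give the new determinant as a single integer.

Answer: -24

Derivation:
det is linear in row 1: changing M[1][0] by delta changes det by delta * cofactor(1,0).
Cofactor C_10 = (-1)^(1+0) * minor(1,0) = 3
Entry delta = -3 - -1 = -2
Det delta = -2 * 3 = -6
New det = -18 + -6 = -24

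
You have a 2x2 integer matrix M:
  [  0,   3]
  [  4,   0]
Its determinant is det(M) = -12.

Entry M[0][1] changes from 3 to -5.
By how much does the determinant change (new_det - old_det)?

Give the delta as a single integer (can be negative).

Cofactor C_01 = -4
Entry delta = -5 - 3 = -8
Det delta = entry_delta * cofactor = -8 * -4 = 32

Answer: 32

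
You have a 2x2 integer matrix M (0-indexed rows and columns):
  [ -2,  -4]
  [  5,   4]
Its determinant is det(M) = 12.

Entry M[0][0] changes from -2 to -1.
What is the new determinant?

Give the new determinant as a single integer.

Answer: 16

Derivation:
det is linear in row 0: changing M[0][0] by delta changes det by delta * cofactor(0,0).
Cofactor C_00 = (-1)^(0+0) * minor(0,0) = 4
Entry delta = -1 - -2 = 1
Det delta = 1 * 4 = 4
New det = 12 + 4 = 16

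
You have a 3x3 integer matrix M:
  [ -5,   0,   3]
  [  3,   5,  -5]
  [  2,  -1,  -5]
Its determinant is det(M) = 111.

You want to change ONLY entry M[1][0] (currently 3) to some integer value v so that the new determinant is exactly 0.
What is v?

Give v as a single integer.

Answer: 40

Derivation:
det is linear in entry M[1][0]: det = old_det + (v - 3) * C_10
Cofactor C_10 = -3
Want det = 0: 111 + (v - 3) * -3 = 0
  (v - 3) = -111 / -3 = 37
  v = 3 + (37) = 40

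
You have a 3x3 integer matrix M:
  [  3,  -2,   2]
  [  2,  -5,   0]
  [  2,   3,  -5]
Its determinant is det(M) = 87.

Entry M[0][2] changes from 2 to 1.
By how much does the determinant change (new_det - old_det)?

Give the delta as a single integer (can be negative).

Answer: -16

Derivation:
Cofactor C_02 = 16
Entry delta = 1 - 2 = -1
Det delta = entry_delta * cofactor = -1 * 16 = -16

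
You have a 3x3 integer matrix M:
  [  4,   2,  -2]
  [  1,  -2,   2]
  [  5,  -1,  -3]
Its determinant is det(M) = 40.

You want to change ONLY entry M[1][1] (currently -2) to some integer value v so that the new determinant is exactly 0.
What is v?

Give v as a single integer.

det is linear in entry M[1][1]: det = old_det + (v - -2) * C_11
Cofactor C_11 = -2
Want det = 0: 40 + (v - -2) * -2 = 0
  (v - -2) = -40 / -2 = 20
  v = -2 + (20) = 18

Answer: 18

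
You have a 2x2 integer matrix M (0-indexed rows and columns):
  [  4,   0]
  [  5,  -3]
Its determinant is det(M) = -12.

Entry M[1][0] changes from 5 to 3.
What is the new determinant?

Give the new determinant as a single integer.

det is linear in row 1: changing M[1][0] by delta changes det by delta * cofactor(1,0).
Cofactor C_10 = (-1)^(1+0) * minor(1,0) = 0
Entry delta = 3 - 5 = -2
Det delta = -2 * 0 = 0
New det = -12 + 0 = -12

Answer: -12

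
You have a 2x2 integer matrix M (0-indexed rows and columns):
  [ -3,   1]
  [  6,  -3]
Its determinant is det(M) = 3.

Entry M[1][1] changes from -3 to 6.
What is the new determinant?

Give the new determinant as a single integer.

Answer: -24

Derivation:
det is linear in row 1: changing M[1][1] by delta changes det by delta * cofactor(1,1).
Cofactor C_11 = (-1)^(1+1) * minor(1,1) = -3
Entry delta = 6 - -3 = 9
Det delta = 9 * -3 = -27
New det = 3 + -27 = -24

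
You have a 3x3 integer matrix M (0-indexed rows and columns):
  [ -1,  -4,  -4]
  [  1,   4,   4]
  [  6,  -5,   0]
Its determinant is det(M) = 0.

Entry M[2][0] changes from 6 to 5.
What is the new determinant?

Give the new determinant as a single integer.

det is linear in row 2: changing M[2][0] by delta changes det by delta * cofactor(2,0).
Cofactor C_20 = (-1)^(2+0) * minor(2,0) = 0
Entry delta = 5 - 6 = -1
Det delta = -1 * 0 = 0
New det = 0 + 0 = 0

Answer: 0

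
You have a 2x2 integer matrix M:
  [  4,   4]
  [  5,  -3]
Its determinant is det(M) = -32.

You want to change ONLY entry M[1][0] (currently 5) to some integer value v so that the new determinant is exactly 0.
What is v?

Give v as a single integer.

Answer: -3

Derivation:
det is linear in entry M[1][0]: det = old_det + (v - 5) * C_10
Cofactor C_10 = -4
Want det = 0: -32 + (v - 5) * -4 = 0
  (v - 5) = 32 / -4 = -8
  v = 5 + (-8) = -3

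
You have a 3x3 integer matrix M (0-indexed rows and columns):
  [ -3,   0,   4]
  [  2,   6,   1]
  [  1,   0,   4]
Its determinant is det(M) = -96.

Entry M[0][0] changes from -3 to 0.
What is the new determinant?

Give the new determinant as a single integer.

det is linear in row 0: changing M[0][0] by delta changes det by delta * cofactor(0,0).
Cofactor C_00 = (-1)^(0+0) * minor(0,0) = 24
Entry delta = 0 - -3 = 3
Det delta = 3 * 24 = 72
New det = -96 + 72 = -24

Answer: -24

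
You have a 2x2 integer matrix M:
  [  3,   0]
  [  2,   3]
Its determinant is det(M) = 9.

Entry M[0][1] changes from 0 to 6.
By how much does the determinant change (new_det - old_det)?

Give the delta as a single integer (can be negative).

Cofactor C_01 = -2
Entry delta = 6 - 0 = 6
Det delta = entry_delta * cofactor = 6 * -2 = -12

Answer: -12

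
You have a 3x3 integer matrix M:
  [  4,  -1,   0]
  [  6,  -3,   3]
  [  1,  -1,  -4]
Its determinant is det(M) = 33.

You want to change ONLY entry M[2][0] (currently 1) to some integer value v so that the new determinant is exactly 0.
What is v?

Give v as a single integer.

Answer: 12

Derivation:
det is linear in entry M[2][0]: det = old_det + (v - 1) * C_20
Cofactor C_20 = -3
Want det = 0: 33 + (v - 1) * -3 = 0
  (v - 1) = -33 / -3 = 11
  v = 1 + (11) = 12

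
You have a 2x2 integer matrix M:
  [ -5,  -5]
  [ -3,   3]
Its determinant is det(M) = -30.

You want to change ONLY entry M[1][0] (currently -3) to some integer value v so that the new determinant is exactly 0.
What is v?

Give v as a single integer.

Answer: 3

Derivation:
det is linear in entry M[1][0]: det = old_det + (v - -3) * C_10
Cofactor C_10 = 5
Want det = 0: -30 + (v - -3) * 5 = 0
  (v - -3) = 30 / 5 = 6
  v = -3 + (6) = 3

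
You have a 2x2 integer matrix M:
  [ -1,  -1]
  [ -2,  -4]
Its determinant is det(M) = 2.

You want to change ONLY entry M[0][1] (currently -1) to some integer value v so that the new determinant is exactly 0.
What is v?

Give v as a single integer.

det is linear in entry M[0][1]: det = old_det + (v - -1) * C_01
Cofactor C_01 = 2
Want det = 0: 2 + (v - -1) * 2 = 0
  (v - -1) = -2 / 2 = -1
  v = -1 + (-1) = -2

Answer: -2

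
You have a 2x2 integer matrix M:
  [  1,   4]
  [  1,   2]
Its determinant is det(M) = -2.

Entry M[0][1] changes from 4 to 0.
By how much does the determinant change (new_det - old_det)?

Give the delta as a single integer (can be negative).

Answer: 4

Derivation:
Cofactor C_01 = -1
Entry delta = 0 - 4 = -4
Det delta = entry_delta * cofactor = -4 * -1 = 4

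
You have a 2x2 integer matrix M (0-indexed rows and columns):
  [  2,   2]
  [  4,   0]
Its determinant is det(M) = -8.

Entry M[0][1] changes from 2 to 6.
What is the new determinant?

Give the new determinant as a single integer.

det is linear in row 0: changing M[0][1] by delta changes det by delta * cofactor(0,1).
Cofactor C_01 = (-1)^(0+1) * minor(0,1) = -4
Entry delta = 6 - 2 = 4
Det delta = 4 * -4 = -16
New det = -8 + -16 = -24

Answer: -24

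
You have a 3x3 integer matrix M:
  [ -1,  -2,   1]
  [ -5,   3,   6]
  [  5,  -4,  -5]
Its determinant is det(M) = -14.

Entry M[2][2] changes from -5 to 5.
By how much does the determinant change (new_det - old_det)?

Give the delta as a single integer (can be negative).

Cofactor C_22 = -13
Entry delta = 5 - -5 = 10
Det delta = entry_delta * cofactor = 10 * -13 = -130

Answer: -130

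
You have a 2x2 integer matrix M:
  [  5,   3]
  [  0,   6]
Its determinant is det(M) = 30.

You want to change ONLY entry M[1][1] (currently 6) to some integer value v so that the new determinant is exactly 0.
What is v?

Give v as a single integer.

Answer: 0

Derivation:
det is linear in entry M[1][1]: det = old_det + (v - 6) * C_11
Cofactor C_11 = 5
Want det = 0: 30 + (v - 6) * 5 = 0
  (v - 6) = -30 / 5 = -6
  v = 6 + (-6) = 0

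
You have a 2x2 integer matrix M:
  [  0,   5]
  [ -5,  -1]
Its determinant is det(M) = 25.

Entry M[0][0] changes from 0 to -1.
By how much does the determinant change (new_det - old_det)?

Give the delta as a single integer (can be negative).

Cofactor C_00 = -1
Entry delta = -1 - 0 = -1
Det delta = entry_delta * cofactor = -1 * -1 = 1

Answer: 1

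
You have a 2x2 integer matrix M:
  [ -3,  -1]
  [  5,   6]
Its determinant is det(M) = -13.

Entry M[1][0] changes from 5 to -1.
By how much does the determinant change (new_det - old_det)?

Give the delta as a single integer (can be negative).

Answer: -6

Derivation:
Cofactor C_10 = 1
Entry delta = -1 - 5 = -6
Det delta = entry_delta * cofactor = -6 * 1 = -6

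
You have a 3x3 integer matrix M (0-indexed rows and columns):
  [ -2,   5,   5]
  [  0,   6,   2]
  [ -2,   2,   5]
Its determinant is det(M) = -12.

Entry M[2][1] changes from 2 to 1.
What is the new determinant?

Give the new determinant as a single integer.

Answer: -16

Derivation:
det is linear in row 2: changing M[2][1] by delta changes det by delta * cofactor(2,1).
Cofactor C_21 = (-1)^(2+1) * minor(2,1) = 4
Entry delta = 1 - 2 = -1
Det delta = -1 * 4 = -4
New det = -12 + -4 = -16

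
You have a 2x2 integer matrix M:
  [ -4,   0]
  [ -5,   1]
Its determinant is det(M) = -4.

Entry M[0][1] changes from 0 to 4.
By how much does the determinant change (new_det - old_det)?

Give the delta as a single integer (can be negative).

Answer: 20

Derivation:
Cofactor C_01 = 5
Entry delta = 4 - 0 = 4
Det delta = entry_delta * cofactor = 4 * 5 = 20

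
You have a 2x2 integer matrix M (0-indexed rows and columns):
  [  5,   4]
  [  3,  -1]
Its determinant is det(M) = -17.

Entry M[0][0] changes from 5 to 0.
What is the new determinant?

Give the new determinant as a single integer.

det is linear in row 0: changing M[0][0] by delta changes det by delta * cofactor(0,0).
Cofactor C_00 = (-1)^(0+0) * minor(0,0) = -1
Entry delta = 0 - 5 = -5
Det delta = -5 * -1 = 5
New det = -17 + 5 = -12

Answer: -12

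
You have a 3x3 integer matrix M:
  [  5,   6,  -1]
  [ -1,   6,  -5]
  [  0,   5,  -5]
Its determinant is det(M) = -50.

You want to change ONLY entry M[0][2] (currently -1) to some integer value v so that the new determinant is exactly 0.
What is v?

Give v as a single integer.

det is linear in entry M[0][2]: det = old_det + (v - -1) * C_02
Cofactor C_02 = -5
Want det = 0: -50 + (v - -1) * -5 = 0
  (v - -1) = 50 / -5 = -10
  v = -1 + (-10) = -11

Answer: -11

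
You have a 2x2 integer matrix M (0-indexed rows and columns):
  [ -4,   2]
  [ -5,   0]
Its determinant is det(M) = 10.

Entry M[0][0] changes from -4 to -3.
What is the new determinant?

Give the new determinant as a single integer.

Answer: 10

Derivation:
det is linear in row 0: changing M[0][0] by delta changes det by delta * cofactor(0,0).
Cofactor C_00 = (-1)^(0+0) * minor(0,0) = 0
Entry delta = -3 - -4 = 1
Det delta = 1 * 0 = 0
New det = 10 + 0 = 10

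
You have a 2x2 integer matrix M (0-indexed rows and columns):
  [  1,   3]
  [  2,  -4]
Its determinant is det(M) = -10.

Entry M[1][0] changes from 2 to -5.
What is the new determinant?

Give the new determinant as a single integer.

Answer: 11

Derivation:
det is linear in row 1: changing M[1][0] by delta changes det by delta * cofactor(1,0).
Cofactor C_10 = (-1)^(1+0) * minor(1,0) = -3
Entry delta = -5 - 2 = -7
Det delta = -7 * -3 = 21
New det = -10 + 21 = 11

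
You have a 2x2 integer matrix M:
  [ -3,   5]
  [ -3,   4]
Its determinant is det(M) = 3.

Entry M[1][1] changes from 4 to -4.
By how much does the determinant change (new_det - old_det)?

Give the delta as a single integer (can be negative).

Cofactor C_11 = -3
Entry delta = -4 - 4 = -8
Det delta = entry_delta * cofactor = -8 * -3 = 24

Answer: 24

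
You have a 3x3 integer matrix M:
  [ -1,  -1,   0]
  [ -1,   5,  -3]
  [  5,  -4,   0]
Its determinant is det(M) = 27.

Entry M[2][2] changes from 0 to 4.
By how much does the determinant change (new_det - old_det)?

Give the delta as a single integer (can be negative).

Answer: -24

Derivation:
Cofactor C_22 = -6
Entry delta = 4 - 0 = 4
Det delta = entry_delta * cofactor = 4 * -6 = -24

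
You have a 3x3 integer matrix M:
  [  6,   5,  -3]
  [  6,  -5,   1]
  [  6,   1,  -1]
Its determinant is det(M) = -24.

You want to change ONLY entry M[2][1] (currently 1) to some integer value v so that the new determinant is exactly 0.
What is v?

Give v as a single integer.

det is linear in entry M[2][1]: det = old_det + (v - 1) * C_21
Cofactor C_21 = -24
Want det = 0: -24 + (v - 1) * -24 = 0
  (v - 1) = 24 / -24 = -1
  v = 1 + (-1) = 0

Answer: 0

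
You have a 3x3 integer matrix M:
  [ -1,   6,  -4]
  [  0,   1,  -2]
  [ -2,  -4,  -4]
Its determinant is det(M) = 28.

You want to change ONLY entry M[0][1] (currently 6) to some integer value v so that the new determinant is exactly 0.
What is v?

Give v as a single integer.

det is linear in entry M[0][1]: det = old_det + (v - 6) * C_01
Cofactor C_01 = 4
Want det = 0: 28 + (v - 6) * 4 = 0
  (v - 6) = -28 / 4 = -7
  v = 6 + (-7) = -1

Answer: -1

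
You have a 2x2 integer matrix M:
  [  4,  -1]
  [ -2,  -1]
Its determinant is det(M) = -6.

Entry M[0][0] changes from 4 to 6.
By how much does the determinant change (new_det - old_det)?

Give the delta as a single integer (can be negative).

Answer: -2

Derivation:
Cofactor C_00 = -1
Entry delta = 6 - 4 = 2
Det delta = entry_delta * cofactor = 2 * -1 = -2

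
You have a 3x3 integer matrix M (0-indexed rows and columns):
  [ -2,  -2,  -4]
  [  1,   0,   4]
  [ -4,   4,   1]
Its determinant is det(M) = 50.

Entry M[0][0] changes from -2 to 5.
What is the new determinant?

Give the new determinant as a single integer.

Answer: -62

Derivation:
det is linear in row 0: changing M[0][0] by delta changes det by delta * cofactor(0,0).
Cofactor C_00 = (-1)^(0+0) * minor(0,0) = -16
Entry delta = 5 - -2 = 7
Det delta = 7 * -16 = -112
New det = 50 + -112 = -62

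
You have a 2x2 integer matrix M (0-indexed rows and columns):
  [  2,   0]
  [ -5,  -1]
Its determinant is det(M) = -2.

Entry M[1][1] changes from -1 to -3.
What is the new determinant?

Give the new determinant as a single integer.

det is linear in row 1: changing M[1][1] by delta changes det by delta * cofactor(1,1).
Cofactor C_11 = (-1)^(1+1) * minor(1,1) = 2
Entry delta = -3 - -1 = -2
Det delta = -2 * 2 = -4
New det = -2 + -4 = -6

Answer: -6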